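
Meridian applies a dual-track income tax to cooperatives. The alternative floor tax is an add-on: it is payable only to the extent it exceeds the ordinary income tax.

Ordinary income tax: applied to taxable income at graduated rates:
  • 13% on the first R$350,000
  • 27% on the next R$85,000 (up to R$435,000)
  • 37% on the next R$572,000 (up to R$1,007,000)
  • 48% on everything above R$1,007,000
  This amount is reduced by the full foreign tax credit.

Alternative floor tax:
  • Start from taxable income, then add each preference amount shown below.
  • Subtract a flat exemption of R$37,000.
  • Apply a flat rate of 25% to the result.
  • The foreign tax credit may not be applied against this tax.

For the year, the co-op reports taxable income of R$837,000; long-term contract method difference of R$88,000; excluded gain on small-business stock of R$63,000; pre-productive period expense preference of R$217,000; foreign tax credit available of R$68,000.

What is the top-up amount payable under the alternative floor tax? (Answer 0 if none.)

R$142,810

Alternative floor tax:
  Adjusted income: R$837,000 + R$88,000 + R$63,000 + R$217,000 = R$1,205,000
  Less exemption R$37,000 → base R$1,168,000
  R$1,168,000 × 25% = R$292,000

Ordinary income tax:
  R$350,000 × 13% = R$45,500
  R$85,000 × 27% = R$22,950
  R$402,000 × 37% = R$148,740
  → R$217,190
  Less foreign tax credit R$68,000 → R$149,190

Excess of alternative floor tax over ordinary income tax: R$292,000 − R$149,190 = R$142,810.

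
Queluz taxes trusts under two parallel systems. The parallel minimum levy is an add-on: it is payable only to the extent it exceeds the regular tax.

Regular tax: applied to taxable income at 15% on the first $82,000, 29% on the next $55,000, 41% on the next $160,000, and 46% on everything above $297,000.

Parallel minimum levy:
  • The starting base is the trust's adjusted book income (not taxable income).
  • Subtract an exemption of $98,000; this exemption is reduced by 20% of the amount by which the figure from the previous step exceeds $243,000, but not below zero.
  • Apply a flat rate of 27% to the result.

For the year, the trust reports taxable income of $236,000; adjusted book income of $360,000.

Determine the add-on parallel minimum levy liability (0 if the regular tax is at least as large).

Regular tax:
  $82,000 × 15% = $12,300
  $55,000 × 29% = $15,950
  $99,000 × 41% = $40,590
  → $68,840

Parallel minimum levy:
  Base (adjusted book income): $360,000
  Exemption: $98,000 − 20% × ($360,000 − $243,000) = $98,000 − $23,400 = $74,600
  Base: $360,000 − $74,600 = $285,400
  $285,400 × 27% = $77,058

Excess of parallel minimum levy over regular tax: $77,058 − $68,840 = $8,218.

$8,218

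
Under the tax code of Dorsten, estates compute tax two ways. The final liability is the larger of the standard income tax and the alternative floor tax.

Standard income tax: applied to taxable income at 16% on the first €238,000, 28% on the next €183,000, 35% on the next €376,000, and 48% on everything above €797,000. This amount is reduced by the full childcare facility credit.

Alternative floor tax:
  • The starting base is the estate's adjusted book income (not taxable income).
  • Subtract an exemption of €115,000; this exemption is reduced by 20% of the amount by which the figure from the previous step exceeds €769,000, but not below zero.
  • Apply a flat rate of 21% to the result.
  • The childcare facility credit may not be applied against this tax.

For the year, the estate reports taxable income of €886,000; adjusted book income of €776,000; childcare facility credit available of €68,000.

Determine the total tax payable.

€195,640

Alternative floor tax:
  Base (adjusted book income): €776,000
  Exemption: €115,000 − 20% × (€776,000 − €769,000) = €115,000 − €1,400 = €113,600
  Base: €776,000 − €113,600 = €662,400
  €662,400 × 21% = €139,104

Standard income tax:
  €238,000 × 16% = €38,080
  €183,000 × 28% = €51,240
  €376,000 × 35% = €131,600
  €89,000 × 48% = €42,720
  → €263,640
  Less childcare facility credit €68,000 → €195,640

€195,640 > €139,104, so the standard income tax governs.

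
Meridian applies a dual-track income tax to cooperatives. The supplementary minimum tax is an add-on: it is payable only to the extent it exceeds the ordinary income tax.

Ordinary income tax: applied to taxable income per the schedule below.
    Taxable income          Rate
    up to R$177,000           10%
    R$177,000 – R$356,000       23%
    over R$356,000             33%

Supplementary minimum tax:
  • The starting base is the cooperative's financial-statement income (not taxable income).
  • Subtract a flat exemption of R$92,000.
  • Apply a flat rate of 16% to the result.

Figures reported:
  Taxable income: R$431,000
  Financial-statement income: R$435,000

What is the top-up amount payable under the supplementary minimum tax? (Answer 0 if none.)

R$0

Supplementary minimum tax:
  Base (financial-statement income): R$435,000
  Less exemption R$92,000 → base R$343,000
  R$343,000 × 16% = R$54,880

Ordinary income tax:
  R$177,000 × 10% = R$17,700
  R$179,000 × 23% = R$41,170
  R$75,000 × 33% = R$24,750
  → R$83,620

R$54,880 ≤ R$83,620, so no add-on is due.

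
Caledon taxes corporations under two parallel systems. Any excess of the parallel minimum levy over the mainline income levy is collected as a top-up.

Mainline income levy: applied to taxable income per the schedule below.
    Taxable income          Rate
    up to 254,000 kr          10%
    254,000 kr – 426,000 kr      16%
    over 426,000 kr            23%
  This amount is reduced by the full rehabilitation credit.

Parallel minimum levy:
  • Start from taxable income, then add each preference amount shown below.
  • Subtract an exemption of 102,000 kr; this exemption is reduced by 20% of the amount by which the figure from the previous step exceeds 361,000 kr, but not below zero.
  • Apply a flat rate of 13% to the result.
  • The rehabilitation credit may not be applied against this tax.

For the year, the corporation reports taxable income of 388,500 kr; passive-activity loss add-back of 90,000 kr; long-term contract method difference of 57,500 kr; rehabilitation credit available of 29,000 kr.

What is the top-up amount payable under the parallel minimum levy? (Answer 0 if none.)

Parallel minimum levy:
  Adjusted income: 388,500 kr + 90,000 kr + 57,500 kr = 536,000 kr
  Exemption: 102,000 kr − 20% × (536,000 kr − 361,000 kr) = 102,000 kr − 35,000 kr = 67,000 kr
  Base: 536,000 kr − 67,000 kr = 469,000 kr
  469,000 kr × 13% = 60,970 kr

Mainline income levy:
  254,000 kr × 10% = 25,400 kr
  134,500 kr × 16% = 21,520 kr
  → 46,920 kr
  Less rehabilitation credit 29,000 kr → 17,920 kr

Excess of parallel minimum levy over mainline income levy: 60,970 kr − 17,920 kr = 43,050 kr.

43,050 kr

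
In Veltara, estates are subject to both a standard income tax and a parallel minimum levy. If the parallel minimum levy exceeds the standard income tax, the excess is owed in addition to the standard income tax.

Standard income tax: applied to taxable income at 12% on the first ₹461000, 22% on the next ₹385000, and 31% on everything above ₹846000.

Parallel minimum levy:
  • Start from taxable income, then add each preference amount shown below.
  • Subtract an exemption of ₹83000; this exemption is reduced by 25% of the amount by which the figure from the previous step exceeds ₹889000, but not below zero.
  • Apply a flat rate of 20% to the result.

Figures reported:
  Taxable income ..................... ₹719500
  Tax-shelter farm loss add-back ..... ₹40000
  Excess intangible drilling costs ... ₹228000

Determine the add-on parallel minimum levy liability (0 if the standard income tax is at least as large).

Standard income tax:
  ₹461000 × 12% = ₹55320
  ₹258500 × 22% = ₹56870
  → ₹112190

Parallel minimum levy:
  Adjusted income: ₹719500 + ₹40000 + ₹228000 = ₹987500
  Exemption: ₹83000 − 25% × (₹987500 − ₹889000) = ₹83000 − ₹24625 = ₹58375
  Base: ₹987500 − ₹58375 = ₹929125
  ₹929125 × 20% = ₹185825

Excess of parallel minimum levy over standard income tax: ₹185825 − ₹112190 = ₹73635.

₹73635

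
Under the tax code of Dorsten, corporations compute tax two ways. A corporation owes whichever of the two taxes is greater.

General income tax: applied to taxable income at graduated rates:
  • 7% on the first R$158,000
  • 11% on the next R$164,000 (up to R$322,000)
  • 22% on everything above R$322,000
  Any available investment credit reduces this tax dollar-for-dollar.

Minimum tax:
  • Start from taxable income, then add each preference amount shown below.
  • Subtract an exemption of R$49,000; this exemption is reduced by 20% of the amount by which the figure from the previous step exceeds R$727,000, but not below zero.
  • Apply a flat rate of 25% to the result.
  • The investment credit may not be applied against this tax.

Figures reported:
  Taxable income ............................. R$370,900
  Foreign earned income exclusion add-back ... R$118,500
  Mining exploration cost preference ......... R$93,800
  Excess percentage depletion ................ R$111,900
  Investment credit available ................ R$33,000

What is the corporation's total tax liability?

R$161,525

General income tax:
  R$158,000 × 7% = R$11,060
  R$164,000 × 11% = R$18,040
  R$48,900 × 22% = R$10,758
  → R$39,858
  Less investment credit R$33,000 → R$6,858

Minimum tax:
  Adjusted income: R$370,900 + R$118,500 + R$93,800 + R$111,900 = R$695,100
  Exemption: R$695,100 ≤ R$727,000, so full R$49,000 applies
  Base: R$695,100 − R$49,000 = R$646,100
  R$646,100 × 25% = R$161,525

R$161,525 > R$6,858, so the minimum tax is the binding amount.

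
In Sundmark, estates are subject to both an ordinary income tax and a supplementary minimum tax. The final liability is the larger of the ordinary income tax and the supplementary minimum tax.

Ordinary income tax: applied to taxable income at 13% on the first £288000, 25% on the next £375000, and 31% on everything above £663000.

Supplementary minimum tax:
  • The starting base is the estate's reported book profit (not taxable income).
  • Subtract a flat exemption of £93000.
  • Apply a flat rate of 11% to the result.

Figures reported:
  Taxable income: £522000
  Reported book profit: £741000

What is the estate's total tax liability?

£95940

Ordinary income tax:
  £288000 × 13% = £37440
  £234000 × 25% = £58500
  → £95940

Supplementary minimum tax:
  Base (reported book profit): £741000
  Less exemption £93000 → base £648000
  £648000 × 11% = £71280

£95940 > £71280, so the ordinary income tax governs.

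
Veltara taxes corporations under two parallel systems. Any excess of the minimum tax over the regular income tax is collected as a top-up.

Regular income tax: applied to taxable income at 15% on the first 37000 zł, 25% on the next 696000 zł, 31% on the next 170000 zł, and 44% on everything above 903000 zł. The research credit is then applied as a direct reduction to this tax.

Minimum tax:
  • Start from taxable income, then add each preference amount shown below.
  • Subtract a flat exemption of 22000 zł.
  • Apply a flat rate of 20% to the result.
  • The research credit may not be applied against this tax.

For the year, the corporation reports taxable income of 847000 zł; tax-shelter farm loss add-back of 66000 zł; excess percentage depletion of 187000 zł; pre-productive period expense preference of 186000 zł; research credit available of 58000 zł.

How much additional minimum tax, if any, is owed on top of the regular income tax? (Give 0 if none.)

95910 zł

Regular income tax:
  37000 zł × 15% = 5550 zł
  696000 zł × 25% = 174000 zł
  114000 zł × 31% = 35340 zł
  → 214890 zł
  Less research credit 58000 zł → 156890 zł

Minimum tax:
  Adjusted income: 847000 zł + 66000 zł + 187000 zł + 186000 zł = 1286000 zł
  Less exemption 22000 zł → base 1264000 zł
  1264000 zł × 20% = 252800 zł

Excess of minimum tax over regular income tax: 252800 zł − 156890 zł = 95910 zł.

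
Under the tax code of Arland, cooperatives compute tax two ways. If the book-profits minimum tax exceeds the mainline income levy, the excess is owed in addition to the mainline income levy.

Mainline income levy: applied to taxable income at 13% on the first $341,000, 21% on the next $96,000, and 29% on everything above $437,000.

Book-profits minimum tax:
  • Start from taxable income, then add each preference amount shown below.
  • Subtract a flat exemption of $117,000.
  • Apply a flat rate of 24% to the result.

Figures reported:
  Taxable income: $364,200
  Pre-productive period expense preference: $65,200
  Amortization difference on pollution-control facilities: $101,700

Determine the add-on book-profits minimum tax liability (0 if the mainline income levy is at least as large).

Mainline income levy:
  $341,000 × 13% = $44,330
  $23,200 × 21% = $4,872
  → $49,202

Book-profits minimum tax:
  Adjusted income: $364,200 + $65,200 + $101,700 = $531,100
  Less exemption $117,000 → base $414,100
  $414,100 × 24% = $99,384

Excess of book-profits minimum tax over mainline income levy: $99,384 − $49,202 = $50,182.

$50,182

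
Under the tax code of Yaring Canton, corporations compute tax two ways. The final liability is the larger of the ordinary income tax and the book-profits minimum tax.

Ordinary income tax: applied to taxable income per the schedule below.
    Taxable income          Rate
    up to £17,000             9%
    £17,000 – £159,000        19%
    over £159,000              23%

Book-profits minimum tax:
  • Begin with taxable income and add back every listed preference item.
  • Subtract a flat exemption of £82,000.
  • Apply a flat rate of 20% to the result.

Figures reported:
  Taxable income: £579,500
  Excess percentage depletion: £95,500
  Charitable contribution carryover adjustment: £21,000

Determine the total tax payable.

Book-profits minimum tax:
  Adjusted income: £579,500 + £95,500 + £21,000 = £696,000
  Less exemption £82,000 → base £614,000
  £614,000 × 20% = £122,800

Ordinary income tax:
  £17,000 × 9% = £1,530
  £142,000 × 19% = £26,980
  £420,500 × 23% = £96,715
  → £125,225

£125,225 > £122,800, so the ordinary income tax governs.

£125,225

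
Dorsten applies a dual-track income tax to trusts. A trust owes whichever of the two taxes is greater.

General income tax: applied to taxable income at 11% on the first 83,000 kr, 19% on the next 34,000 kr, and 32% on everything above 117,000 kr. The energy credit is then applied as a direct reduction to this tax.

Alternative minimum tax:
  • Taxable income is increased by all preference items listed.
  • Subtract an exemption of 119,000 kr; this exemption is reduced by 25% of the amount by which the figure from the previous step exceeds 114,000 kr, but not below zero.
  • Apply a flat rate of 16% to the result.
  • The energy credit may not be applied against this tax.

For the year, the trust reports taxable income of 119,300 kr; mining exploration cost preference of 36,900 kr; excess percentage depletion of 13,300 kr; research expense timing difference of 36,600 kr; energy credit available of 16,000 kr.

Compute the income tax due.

General income tax:
  83,000 kr × 11% = 9,130 kr
  34,000 kr × 19% = 6,460 kr
  2,300 kr × 32% = 736 kr
  → 16,326 kr
  Less energy credit 16,000 kr → 326 kr

Alternative minimum tax:
  Adjusted income: 119,300 kr + 36,900 kr + 13,300 kr + 36,600 kr = 206,100 kr
  Exemption: 119,000 kr − 25% × (206,100 kr − 114,000 kr) = 119,000 kr − 23,025 kr = 95,975 kr
  Base: 206,100 kr − 95,975 kr = 110,125 kr
  110,125 kr × 16% = 17,620 kr

17,620 kr > 326 kr, so the alternative minimum tax is the binding amount.

17,620 kr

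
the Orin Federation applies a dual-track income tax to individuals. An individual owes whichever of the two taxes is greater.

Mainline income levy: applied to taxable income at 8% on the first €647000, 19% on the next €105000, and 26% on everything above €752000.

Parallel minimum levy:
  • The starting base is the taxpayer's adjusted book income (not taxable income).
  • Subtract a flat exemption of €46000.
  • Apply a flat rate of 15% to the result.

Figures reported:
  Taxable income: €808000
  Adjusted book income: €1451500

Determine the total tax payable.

Mainline income levy:
  €647000 × 8% = €51760
  €105000 × 19% = €19950
  €56000 × 26% = €14560
  → €86270

Parallel minimum levy:
  Base (adjusted book income): €1451500
  Less exemption €46000 → base €1405500
  €1405500 × 15% = €210825

€210825 > €86270, so the parallel minimum levy is the binding amount.

€210825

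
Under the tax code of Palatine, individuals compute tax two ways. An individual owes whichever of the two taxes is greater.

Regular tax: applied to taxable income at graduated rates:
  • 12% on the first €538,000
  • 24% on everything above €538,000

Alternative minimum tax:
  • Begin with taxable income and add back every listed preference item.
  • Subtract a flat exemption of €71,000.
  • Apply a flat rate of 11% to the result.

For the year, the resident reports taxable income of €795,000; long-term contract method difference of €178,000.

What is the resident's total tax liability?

Regular tax:
  €538,000 × 12% = €64,560
  €257,000 × 24% = €61,680
  → €126,240

Alternative minimum tax:
  Adjusted income: €795,000 + €178,000 = €973,000
  Less exemption €71,000 → base €902,000
  €902,000 × 11% = €99,220

€126,240 > €99,220, so the regular tax governs.

€126,240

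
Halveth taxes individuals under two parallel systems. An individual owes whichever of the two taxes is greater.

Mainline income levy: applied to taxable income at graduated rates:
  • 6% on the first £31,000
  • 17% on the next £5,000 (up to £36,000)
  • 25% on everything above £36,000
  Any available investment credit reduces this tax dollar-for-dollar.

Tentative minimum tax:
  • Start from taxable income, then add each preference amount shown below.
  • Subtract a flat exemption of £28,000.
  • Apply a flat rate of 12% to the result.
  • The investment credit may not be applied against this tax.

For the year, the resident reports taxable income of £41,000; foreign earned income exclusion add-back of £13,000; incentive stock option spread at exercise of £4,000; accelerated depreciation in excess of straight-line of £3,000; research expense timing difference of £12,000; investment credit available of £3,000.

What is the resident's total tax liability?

£5,400

Tentative minimum tax:
  Adjusted income: £41,000 + £13,000 + £4,000 + £3,000 + £12,000 = £73,000
  Less exemption £28,000 → base £45,000
  £45,000 × 12% = £5,400

Mainline income levy:
  £31,000 × 6% = £1,860
  £5,000 × 17% = £850
  £5,000 × 25% = £1,250
  → £3,960
  Less investment credit £3,000 → £960

£5,400 > £960, so the tentative minimum tax is the binding amount.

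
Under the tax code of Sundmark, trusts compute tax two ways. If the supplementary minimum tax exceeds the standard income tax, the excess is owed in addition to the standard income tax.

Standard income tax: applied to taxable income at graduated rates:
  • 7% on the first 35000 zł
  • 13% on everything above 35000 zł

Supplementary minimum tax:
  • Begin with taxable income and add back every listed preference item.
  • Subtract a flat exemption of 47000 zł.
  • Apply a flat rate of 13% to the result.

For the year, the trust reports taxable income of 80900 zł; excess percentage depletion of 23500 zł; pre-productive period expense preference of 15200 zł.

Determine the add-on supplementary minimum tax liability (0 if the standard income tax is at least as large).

1021 zł

Supplementary minimum tax:
  Adjusted income: 80900 zł + 23500 zł + 15200 zł = 119600 zł
  Less exemption 47000 zł → base 72600 zł
  72600 zł × 13% = 9438 zł

Standard income tax:
  35000 zł × 7% = 2450 zł
  45900 zł × 13% = 5967 zł
  → 8417 zł

Excess of supplementary minimum tax over standard income tax: 9438 zł − 8417 zł = 1021 zł.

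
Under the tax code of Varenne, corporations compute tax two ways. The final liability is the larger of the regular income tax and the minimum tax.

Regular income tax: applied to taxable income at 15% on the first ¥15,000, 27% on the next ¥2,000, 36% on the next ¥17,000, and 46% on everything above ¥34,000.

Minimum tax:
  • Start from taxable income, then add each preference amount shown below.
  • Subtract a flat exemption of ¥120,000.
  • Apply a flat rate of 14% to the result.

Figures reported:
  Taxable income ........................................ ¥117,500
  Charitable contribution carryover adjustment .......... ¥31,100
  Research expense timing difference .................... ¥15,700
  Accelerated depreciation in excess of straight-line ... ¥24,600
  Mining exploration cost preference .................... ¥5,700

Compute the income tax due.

¥47,320

Minimum tax:
  Adjusted income: ¥117,500 + ¥31,100 + ¥15,700 + ¥24,600 + ¥5,700 = ¥194,600
  Less exemption ¥120,000 → base ¥74,600
  ¥74,600 × 14% = ¥10,444

Regular income tax:
  ¥15,000 × 15% = ¥2,250
  ¥2,000 × 27% = ¥540
  ¥17,000 × 36% = ¥6,120
  ¥83,500 × 46% = ¥38,410
  → ¥47,320

¥47,320 > ¥10,444, so the regular income tax governs.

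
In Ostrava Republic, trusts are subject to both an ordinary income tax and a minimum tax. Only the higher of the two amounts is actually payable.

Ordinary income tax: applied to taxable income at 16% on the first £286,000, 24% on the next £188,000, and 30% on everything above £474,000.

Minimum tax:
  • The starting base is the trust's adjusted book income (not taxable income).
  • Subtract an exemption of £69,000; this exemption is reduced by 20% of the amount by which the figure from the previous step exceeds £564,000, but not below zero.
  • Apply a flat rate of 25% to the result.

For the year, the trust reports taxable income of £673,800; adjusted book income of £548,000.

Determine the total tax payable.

£150,820

Minimum tax:
  Base (adjusted book income): £548,000
  Exemption: £548,000 ≤ £564,000, so full £69,000 applies
  Base: £548,000 − £69,000 = £479,000
  £479,000 × 25% = £119,750

Ordinary income tax:
  £286,000 × 16% = £45,760
  £188,000 × 24% = £45,120
  £199,800 × 30% = £59,940
  → £150,820

£150,820 > £119,750, so the ordinary income tax governs.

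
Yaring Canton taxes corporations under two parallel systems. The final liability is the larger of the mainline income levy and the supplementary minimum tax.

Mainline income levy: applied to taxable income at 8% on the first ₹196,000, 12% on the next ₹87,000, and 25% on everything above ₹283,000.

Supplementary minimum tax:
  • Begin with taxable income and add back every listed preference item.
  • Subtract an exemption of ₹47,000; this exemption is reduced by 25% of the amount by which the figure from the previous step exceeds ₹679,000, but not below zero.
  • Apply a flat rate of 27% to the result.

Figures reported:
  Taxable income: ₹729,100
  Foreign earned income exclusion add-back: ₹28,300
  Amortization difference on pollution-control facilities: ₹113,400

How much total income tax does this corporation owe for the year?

Supplementary minimum tax:
  Adjusted income: ₹729,100 + ₹28,300 + ₹113,400 = ₹870,800
  Exemption: 25% × (₹870,800 − ₹679,000) = ₹47,950 ≥ ₹47,000, so the exemption is fully phased out
  Base: ₹870,800 − ₹0 = ₹870,800
  ₹870,800 × 27% = ₹235,116

Mainline income levy:
  ₹196,000 × 8% = ₹15,680
  ₹87,000 × 12% = ₹10,440
  ₹446,100 × 25% = ₹111,525
  → ₹137,645

₹235,116 > ₹137,645, so the supplementary minimum tax is the binding amount.

₹235,116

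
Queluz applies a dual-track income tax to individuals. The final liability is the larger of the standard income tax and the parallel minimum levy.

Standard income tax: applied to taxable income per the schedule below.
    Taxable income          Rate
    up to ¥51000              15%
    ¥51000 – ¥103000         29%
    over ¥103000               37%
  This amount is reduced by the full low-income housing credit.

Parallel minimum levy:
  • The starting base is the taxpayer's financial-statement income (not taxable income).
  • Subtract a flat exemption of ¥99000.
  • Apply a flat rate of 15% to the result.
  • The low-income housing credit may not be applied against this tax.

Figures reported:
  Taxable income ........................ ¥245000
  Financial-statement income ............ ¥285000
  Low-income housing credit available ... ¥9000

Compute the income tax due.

¥66270

Standard income tax:
  ¥51000 × 15% = ¥7650
  ¥52000 × 29% = ¥15080
  ¥142000 × 37% = ¥52540
  → ¥75270
  Less low-income housing credit ¥9000 → ¥66270

Parallel minimum levy:
  Base (financial-statement income): ¥285000
  Less exemption ¥99000 → base ¥186000
  ¥186000 × 15% = ¥27900

¥66270 > ¥27900, so the standard income tax governs.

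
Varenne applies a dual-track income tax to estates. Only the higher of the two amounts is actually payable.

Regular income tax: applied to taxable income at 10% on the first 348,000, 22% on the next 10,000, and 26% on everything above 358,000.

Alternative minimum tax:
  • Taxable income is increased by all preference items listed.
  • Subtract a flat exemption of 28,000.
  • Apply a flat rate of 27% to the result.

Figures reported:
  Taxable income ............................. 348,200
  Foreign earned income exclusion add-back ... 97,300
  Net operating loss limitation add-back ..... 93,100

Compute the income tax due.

Alternative minimum tax:
  Adjusted income: 348,200 + 97,300 + 93,100 = 538,600
  Less exemption 28,000 → base 510,600
  510,600 × 27% = 137,862

Regular income tax:
  348,000 × 10% = 34,800
  200 × 22% = 44
  → 34,844

137,862 > 34,844, so the alternative minimum tax is the binding amount.

137,862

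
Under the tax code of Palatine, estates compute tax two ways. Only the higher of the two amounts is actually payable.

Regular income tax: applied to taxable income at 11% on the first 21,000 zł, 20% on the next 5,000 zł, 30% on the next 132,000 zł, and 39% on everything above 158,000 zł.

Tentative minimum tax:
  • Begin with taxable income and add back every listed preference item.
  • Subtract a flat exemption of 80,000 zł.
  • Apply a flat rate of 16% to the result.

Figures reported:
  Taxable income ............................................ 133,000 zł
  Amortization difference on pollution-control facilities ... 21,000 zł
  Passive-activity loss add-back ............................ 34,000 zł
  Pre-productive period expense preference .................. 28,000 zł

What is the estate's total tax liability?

35,410 zł

Regular income tax:
  21,000 zł × 11% = 2,310 zł
  5,000 zł × 20% = 1,000 zł
  107,000 zł × 30% = 32,100 zł
  → 35,410 zł

Tentative minimum tax:
  Adjusted income: 133,000 zł + 21,000 zł + 34,000 zł + 28,000 zł = 216,000 zł
  Less exemption 80,000 zł → base 136,000 zł
  136,000 zł × 16% = 21,760 zł

35,410 zł > 21,760 zł, so the regular income tax governs.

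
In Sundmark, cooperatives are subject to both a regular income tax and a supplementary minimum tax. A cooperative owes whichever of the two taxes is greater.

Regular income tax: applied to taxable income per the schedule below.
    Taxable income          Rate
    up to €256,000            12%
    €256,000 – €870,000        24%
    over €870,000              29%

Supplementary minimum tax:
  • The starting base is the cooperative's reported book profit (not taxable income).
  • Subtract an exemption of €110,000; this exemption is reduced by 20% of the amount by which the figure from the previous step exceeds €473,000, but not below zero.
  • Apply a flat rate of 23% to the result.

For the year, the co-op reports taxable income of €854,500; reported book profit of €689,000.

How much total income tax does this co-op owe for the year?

€174,360

Supplementary minimum tax:
  Base (reported book profit): €689,000
  Exemption: €110,000 − 20% × (€689,000 − €473,000) = €110,000 − €43,200 = €66,800
  Base: €689,000 − €66,800 = €622,200
  €622,200 × 23% = €143,106

Regular income tax:
  €256,000 × 12% = €30,720
  €598,500 × 24% = €143,640
  → €174,360

€174,360 > €143,106, so the regular income tax governs.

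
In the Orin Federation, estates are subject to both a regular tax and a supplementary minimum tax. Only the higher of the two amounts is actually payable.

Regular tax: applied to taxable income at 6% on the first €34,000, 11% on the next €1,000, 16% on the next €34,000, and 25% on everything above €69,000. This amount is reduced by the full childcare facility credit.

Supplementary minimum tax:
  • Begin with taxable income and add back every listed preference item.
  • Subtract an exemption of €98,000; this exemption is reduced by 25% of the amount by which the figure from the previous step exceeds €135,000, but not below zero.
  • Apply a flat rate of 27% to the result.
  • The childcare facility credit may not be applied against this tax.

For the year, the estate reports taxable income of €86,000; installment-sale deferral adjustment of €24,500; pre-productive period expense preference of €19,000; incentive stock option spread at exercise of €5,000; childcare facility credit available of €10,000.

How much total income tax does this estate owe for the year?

€9,855

Supplementary minimum tax:
  Adjusted income: €86,000 + €24,500 + €19,000 + €5,000 = €134,500
  Exemption: €134,500 ≤ €135,000, so full €98,000 applies
  Base: €134,500 − €98,000 = €36,500
  €36,500 × 27% = €9,855

Regular tax:
  €34,000 × 6% = €2,040
  €1,000 × 11% = €110
  €34,000 × 16% = €5,440
  €17,000 × 25% = €4,250
  → €11,840
  Less childcare facility credit €10,000 → €1,840

€9,855 > €1,840, so the supplementary minimum tax is the binding amount.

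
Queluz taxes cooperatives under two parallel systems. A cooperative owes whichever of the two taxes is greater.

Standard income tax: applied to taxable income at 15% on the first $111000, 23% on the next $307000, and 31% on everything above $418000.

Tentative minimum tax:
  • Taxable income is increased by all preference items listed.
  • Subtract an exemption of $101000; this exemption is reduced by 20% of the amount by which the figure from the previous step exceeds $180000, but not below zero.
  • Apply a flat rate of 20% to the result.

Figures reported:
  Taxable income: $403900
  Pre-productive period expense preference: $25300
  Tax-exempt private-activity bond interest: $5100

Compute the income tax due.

Tentative minimum tax:
  Adjusted income: $403900 + $25300 + $5100 = $434300
  Exemption: $101000 − 20% × ($434300 − $180000) = $101000 − $50860 = $50140
  Base: $434300 − $50140 = $384160
  $384160 × 20% = $76832

Standard income tax:
  $111000 × 15% = $16650
  $292900 × 23% = $67367
  → $84017

$84017 > $76832, so the standard income tax governs.

$84017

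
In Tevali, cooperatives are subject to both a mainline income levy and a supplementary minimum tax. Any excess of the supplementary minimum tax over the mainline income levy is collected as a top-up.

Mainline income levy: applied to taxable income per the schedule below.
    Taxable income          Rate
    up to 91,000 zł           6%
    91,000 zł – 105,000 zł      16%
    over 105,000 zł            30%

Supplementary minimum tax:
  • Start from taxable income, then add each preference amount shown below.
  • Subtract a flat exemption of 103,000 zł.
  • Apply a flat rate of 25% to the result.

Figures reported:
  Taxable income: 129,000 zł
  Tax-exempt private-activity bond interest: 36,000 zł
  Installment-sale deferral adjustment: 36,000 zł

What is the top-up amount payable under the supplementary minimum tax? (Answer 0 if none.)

9,600 zł

Mainline income levy:
  91,000 zł × 6% = 5,460 zł
  14,000 zł × 16% = 2,240 zł
  24,000 zł × 30% = 7,200 zł
  → 14,900 zł

Supplementary minimum tax:
  Adjusted income: 129,000 zł + 36,000 zł + 36,000 zł = 201,000 zł
  Less exemption 103,000 zł → base 98,000 zł
  98,000 zł × 25% = 24,500 zł

Excess of supplementary minimum tax over mainline income levy: 24,500 zł − 14,900 zł = 9,600 zł.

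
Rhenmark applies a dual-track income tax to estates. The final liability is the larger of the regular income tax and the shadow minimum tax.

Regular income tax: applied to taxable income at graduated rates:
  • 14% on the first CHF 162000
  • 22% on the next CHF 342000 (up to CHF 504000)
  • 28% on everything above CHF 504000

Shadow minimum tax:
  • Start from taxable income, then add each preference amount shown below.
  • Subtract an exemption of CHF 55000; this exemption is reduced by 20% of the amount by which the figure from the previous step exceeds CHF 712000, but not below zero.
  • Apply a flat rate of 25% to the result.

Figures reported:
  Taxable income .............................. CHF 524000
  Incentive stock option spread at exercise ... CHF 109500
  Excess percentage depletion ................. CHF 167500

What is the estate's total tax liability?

CHF 190950

Shadow minimum tax:
  Adjusted income: CHF 524000 + CHF 109500 + CHF 167500 = CHF 801000
  Exemption: CHF 55000 − 20% × (CHF 801000 − CHF 712000) = CHF 55000 − CHF 17800 = CHF 37200
  Base: CHF 801000 − CHF 37200 = CHF 763800
  CHF 763800 × 25% = CHF 190950

Regular income tax:
  CHF 162000 × 14% = CHF 22680
  CHF 342000 × 22% = CHF 75240
  CHF 20000 × 28% = CHF 5600
  → CHF 103520

CHF 190950 > CHF 103520, so the shadow minimum tax is the binding amount.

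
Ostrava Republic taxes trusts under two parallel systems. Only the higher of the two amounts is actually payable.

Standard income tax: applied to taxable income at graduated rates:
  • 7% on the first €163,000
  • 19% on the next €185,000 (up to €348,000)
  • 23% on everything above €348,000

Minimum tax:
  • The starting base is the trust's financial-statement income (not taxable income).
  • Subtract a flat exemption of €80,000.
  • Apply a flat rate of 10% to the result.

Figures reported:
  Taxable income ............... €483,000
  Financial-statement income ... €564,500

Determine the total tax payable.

€77,610

Minimum tax:
  Base (financial-statement income): €564,500
  Less exemption €80,000 → base €484,500
  €484,500 × 10% = €48,450

Standard income tax:
  €163,000 × 7% = €11,410
  €185,000 × 19% = €35,150
  €135,000 × 23% = €31,050
  → €77,610

€77,610 > €48,450, so the standard income tax governs.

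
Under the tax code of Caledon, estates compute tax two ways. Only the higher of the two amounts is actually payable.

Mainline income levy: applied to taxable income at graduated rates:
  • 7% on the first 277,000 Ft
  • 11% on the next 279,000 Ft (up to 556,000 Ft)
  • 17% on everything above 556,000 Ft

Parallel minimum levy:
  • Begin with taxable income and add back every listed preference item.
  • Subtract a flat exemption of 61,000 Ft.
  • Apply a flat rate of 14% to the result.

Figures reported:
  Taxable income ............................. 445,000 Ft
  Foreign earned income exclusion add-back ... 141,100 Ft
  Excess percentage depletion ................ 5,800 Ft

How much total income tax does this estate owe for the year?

74,326 Ft

Mainline income levy:
  277,000 Ft × 7% = 19,390 Ft
  168,000 Ft × 11% = 18,480 Ft
  → 37,870 Ft

Parallel minimum levy:
  Adjusted income: 445,000 Ft + 141,100 Ft + 5,800 Ft = 591,900 Ft
  Less exemption 61,000 Ft → base 530,900 Ft
  530,900 Ft × 14% = 74,326 Ft

74,326 Ft > 37,870 Ft, so the parallel minimum levy is the binding amount.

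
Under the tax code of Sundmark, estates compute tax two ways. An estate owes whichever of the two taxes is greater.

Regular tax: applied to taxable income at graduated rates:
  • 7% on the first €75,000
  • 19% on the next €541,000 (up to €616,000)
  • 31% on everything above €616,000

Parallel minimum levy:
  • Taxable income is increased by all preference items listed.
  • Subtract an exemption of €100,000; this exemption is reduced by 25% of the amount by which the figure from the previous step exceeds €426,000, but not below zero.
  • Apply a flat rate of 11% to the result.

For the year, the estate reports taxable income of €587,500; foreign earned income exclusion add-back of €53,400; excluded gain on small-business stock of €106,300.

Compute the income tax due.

Regular tax:
  €75,000 × 7% = €5,250
  €512,500 × 19% = €97,375
  → €102,625

Parallel minimum levy:
  Adjusted income: €587,500 + €53,400 + €106,300 = €747,200
  Exemption: €100,000 − 25% × (€747,200 − €426,000) = €100,000 − €80,300 = €19,700
  Base: €747,200 − €19,700 = €727,500
  €727,500 × 11% = €80,025

€102,625 > €80,025, so the regular tax governs.

€102,625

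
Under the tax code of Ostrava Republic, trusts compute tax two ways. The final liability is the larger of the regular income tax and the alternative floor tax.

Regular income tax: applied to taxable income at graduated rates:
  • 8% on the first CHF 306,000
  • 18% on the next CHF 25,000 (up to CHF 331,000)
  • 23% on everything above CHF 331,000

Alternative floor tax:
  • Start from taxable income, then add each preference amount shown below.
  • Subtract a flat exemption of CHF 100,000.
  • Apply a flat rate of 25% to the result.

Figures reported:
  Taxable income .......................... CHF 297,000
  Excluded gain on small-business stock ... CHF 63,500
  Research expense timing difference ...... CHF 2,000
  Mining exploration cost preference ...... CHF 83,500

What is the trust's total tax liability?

CHF 86,500

Regular income tax:
  CHF 297,000 × 8% = CHF 23,760

Alternative floor tax:
  Adjusted income: CHF 297,000 + CHF 63,500 + CHF 2,000 + CHF 83,500 = CHF 446,000
  Less exemption CHF 100,000 → base CHF 346,000
  CHF 346,000 × 25% = CHF 86,500

CHF 86,500 > CHF 23,760, so the alternative floor tax is the binding amount.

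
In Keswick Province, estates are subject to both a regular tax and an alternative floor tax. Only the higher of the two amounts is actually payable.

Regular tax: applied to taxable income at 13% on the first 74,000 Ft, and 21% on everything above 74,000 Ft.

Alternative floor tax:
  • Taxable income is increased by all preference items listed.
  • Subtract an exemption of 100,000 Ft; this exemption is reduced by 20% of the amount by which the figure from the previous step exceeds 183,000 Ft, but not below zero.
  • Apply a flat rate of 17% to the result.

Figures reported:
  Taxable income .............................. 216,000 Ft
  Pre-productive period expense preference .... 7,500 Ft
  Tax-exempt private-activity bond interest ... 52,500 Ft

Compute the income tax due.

Regular tax:
  74,000 Ft × 13% = 9,620 Ft
  142,000 Ft × 21% = 29,820 Ft
  → 39,440 Ft

Alternative floor tax:
  Adjusted income: 216,000 Ft + 7,500 Ft + 52,500 Ft = 276,000 Ft
  Exemption: 100,000 Ft − 20% × (276,000 Ft − 183,000 Ft) = 100,000 Ft − 18,600 Ft = 81,400 Ft
  Base: 276,000 Ft − 81,400 Ft = 194,600 Ft
  194,600 Ft × 17% = 33,082 Ft

39,440 Ft > 33,082 Ft, so the regular tax governs.

39,440 Ft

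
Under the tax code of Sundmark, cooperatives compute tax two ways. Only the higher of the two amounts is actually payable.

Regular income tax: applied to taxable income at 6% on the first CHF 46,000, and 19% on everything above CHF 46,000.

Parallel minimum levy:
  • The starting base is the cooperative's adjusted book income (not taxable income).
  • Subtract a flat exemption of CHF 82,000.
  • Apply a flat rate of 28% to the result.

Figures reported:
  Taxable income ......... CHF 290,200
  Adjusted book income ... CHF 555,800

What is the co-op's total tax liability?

CHF 132,664

Parallel minimum levy:
  Base (adjusted book income): CHF 555,800
  Less exemption CHF 82,000 → base CHF 473,800
  CHF 473,800 × 28% = CHF 132,664

Regular income tax:
  CHF 46,000 × 6% = CHF 2,760
  CHF 244,200 × 19% = CHF 46,398
  → CHF 49,158

CHF 132,664 > CHF 49,158, so the parallel minimum levy is the binding amount.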